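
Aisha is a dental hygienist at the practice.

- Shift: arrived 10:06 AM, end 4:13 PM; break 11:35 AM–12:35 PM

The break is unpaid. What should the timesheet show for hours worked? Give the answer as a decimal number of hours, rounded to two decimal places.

Shift: 10:06 AM–4:13 PM = 6 h 7 min; less 60 min break → 5 h 7 min

5.12 hours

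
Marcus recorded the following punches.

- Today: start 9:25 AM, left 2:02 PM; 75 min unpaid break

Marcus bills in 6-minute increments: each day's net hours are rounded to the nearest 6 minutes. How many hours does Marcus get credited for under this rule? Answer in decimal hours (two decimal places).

3.40 hours

Today: 9:25 AM–2:02 PM = 4 h 37 min − 75 min = 3 h 22 min → rounds to 3 h 24 min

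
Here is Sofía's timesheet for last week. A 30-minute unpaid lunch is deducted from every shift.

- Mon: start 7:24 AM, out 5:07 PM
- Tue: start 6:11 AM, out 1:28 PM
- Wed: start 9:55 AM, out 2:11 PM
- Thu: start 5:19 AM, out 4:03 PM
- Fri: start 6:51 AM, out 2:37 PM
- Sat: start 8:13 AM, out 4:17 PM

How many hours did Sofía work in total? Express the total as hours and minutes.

Mon: 7:24 AM–5:07 PM = 9 h 43 min; less 30 min break → 9 h 13 min
Tue: 6:11 AM–1:28 PM = 7 h 17 min; less 30 min break → 6 h 47 min
Wed: 9:55 AM–2:11 PM = 4 h 16 min; less 30 min break → 3 h 46 min
Thu: 5:19 AM–4:03 PM = 10 h 44 min; less 30 min break → 10 h 14 min
Fri: 6:51 AM–2:37 PM = 7 h 46 min; less 30 min break → 7 h 16 min
Sat: 8:13 AM–4:17 PM = 8 h 4 min; less 30 min break → 7 h 34 min
Total: 9 h 13 min + 6 h 47 min + 3 h 46 min + 10 h 14 min + 7 h 16 min + 7 h 34 min = 44 h 50 min.

44 h 50 min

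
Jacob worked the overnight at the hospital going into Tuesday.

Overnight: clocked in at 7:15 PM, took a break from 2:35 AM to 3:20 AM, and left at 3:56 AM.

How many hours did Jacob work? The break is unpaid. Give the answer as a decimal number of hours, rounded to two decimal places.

7.93 hours

Overnight: 7:15 PM → midnight = 4 h 45 min; midnight → 3:56 AM = 3 h 56 min; span 8 h 41 min; less 45 min break → 7 h 56 min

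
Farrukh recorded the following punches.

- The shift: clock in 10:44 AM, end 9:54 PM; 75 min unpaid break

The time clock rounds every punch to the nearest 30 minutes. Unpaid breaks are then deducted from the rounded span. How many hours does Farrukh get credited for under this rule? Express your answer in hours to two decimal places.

10.25 hours

The shift: in 10:44 AM→10:30 AM, out 9:54 PM→10:00 PM; 11 h 30 min − 75 min = 10 h 15 min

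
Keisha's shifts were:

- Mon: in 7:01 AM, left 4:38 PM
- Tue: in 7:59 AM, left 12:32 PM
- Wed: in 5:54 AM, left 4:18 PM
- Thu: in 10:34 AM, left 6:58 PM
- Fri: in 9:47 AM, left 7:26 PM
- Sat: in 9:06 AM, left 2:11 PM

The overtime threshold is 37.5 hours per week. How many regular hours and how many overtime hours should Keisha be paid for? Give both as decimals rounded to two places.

Mon: 7:01 AM–4:38 PM = 9 h 37 min
Tue: 7:59 AM–12:32 PM = 4 h 33 min
Wed: 5:54 AM–4:18 PM = 10 h 24 min
Thu: 10:34 AM–6:58 PM = 8 h 24 min
Fri: 9:47 AM–7:26 PM = 9 h 39 min
Sat: 9:06 AM–2:11 PM = 5 h 5 min
Total worked: 47 h 42 min = 47.70 h.
Threshold 37.5 h → overtime 10 h 12 min, regular 37 h 30 min.

Regular 37.50 hours, overtime 10.20 hours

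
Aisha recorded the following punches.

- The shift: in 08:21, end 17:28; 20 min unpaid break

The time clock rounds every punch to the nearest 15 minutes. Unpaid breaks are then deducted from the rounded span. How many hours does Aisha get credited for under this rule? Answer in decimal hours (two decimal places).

The shift: in 08:21→08:15, out 17:28→17:30; 9 h 15 min − 20 min = 8 h 55 min

8.92 hours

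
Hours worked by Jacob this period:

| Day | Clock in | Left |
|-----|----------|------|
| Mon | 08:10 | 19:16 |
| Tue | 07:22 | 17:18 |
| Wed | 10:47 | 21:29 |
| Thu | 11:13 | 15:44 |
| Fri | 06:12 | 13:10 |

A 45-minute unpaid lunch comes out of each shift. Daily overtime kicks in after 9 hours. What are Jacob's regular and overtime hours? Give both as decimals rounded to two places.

Regular 36.98 hours, overtime 2.48 hours

Mon: 08:10–19:16 = 11 h 6 min; less 45 min break → 10 h 21 min
Tue: 07:22–17:18 = 9 h 56 min; less 45 min break → 9 h 11 min
Wed: 10:47–21:29 = 10 h 42 min; less 45 min break → 9 h 57 min
Thu: 11:13–15:44 = 4 h 31 min; less 45 min break → 3 h 46 min
Fri: 06:12–13:10 = 6 h 58 min; less 45 min break → 6 h 13 min
Mon reg 9 h 0 min / OT 1 h 21 min; Tue reg 9 h 0 min / OT 0 h 11 min; Wed reg 9 h 0 min / OT 0 h 57 min; Thu reg 3 h 46 min / OT 0 h 0 min; Fri reg 6 h 13 min / OT 0 h 0 min.
Totals: regular 36 h 59 min, overtime 2 h 29 min.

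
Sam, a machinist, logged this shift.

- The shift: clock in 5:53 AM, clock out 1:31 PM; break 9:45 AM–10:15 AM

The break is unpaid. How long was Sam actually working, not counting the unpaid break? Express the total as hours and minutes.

The shift: 5:53 AM–1:31 PM = 7 h 38 min; less 30 min break → 7 h 8 min

7 h 8 min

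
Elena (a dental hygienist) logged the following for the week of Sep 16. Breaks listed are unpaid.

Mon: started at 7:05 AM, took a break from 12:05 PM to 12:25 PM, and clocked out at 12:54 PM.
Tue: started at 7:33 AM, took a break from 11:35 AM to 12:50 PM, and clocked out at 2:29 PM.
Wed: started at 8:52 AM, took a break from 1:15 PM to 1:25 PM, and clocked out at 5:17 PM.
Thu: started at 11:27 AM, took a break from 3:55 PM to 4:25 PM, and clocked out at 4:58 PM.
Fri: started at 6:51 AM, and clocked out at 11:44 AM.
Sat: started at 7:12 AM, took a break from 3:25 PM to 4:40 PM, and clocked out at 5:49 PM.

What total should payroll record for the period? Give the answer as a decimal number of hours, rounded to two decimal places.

38.68 hours

Mon: 7:05 AM–12:54 PM = 5 h 49 min; less 20 min break → 5 h 29 min
Tue: 7:33 AM–2:29 PM = 6 h 56 min; less 75 min break → 5 h 41 min
Wed: 8:52 AM–5:17 PM = 8 h 25 min; less 10 min break → 8 h 15 min
Thu: 11:27 AM–4:58 PM = 5 h 31 min; less 30 min break → 5 h 1 min
Fri: 6:51 AM–11:44 AM = 4 h 53 min
Sat: 7:12 AM–5:49 PM = 10 h 37 min; less 75 min break → 9 h 22 min
Total: 5 h 29 min + 5 h 41 min + 8 h 15 min + 5 h 1 min + 4 h 53 min + 9 h 22 min = 38 h 41 min.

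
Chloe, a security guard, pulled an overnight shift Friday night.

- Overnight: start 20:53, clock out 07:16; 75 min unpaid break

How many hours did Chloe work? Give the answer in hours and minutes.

Overnight: 20:53 → midnight = 3 h 7 min; midnight → 07:16 = 7 h 16 min; span 10 h 23 min; less 75 min break → 9 h 8 min

9 h 8 min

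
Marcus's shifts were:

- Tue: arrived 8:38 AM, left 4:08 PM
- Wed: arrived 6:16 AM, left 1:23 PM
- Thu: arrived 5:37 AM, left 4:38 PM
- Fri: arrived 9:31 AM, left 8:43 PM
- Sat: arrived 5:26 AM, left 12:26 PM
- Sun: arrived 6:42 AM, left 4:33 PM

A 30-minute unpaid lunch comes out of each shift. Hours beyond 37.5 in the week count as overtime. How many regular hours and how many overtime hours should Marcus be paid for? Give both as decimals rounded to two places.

Tue: 8:38 AM–4:08 PM = 7 h 30 min; less 30 min break → 7 h 0 min
Wed: 6:16 AM–1:23 PM = 7 h 7 min; less 30 min break → 6 h 37 min
Thu: 5:37 AM–4:38 PM = 11 h 1 min; less 30 min break → 10 h 31 min
Fri: 9:31 AM–8:43 PM = 11 h 12 min; less 30 min break → 10 h 42 min
Sat: 5:26 AM–12:26 PM = 7 h 0 min; less 30 min break → 6 h 30 min
Sun: 6:42 AM–4:33 PM = 9 h 51 min; less 30 min break → 9 h 21 min
Total worked: 50 h 41 min = 50.68 h.
Threshold 37.5 h → overtime 13 h 11 min, regular 37 h 30 min.

Regular 37.50 hours, overtime 13.18 hours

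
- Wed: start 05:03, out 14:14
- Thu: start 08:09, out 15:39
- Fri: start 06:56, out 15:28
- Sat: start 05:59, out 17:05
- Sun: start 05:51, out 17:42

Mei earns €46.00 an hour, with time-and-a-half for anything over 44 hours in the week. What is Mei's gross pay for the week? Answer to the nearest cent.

Wed: 05:03–14:14 = 9 h 11 min
Thu: 08:09–15:39 = 7 h 30 min
Fri: 06:56–15:28 = 8 h 32 min
Sat: 05:59–17:05 = 11 h 6 min
Sun: 05:51–17:42 = 11 h 51 min
Total worked: 48 h 10 min = 2890 min.
Regular 44 h 0 min = 2640 min at €46.00/h; overtime 4 h 10 min = 250 min at €69.00/h.
Pay = (2640 × €46.00 + 250 × €69.00) ÷ 60 = €2311.50.

€2311.50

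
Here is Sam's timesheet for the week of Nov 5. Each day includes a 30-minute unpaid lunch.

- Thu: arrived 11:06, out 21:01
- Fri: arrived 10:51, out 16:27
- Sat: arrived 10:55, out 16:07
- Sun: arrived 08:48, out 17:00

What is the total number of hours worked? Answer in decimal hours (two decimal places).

Thu: 11:06–21:01 = 9 h 55 min; less 30 min break → 9 h 25 min
Fri: 10:51–16:27 = 5 h 36 min; less 30 min break → 5 h 6 min
Sat: 10:55–16:07 = 5 h 12 min; less 30 min break → 4 h 42 min
Sun: 08:48–17:00 = 8 h 12 min; less 30 min break → 7 h 42 min
Total: 9 h 25 min + 5 h 6 min + 4 h 42 min + 7 h 42 min = 26 h 55 min.

26.92 hours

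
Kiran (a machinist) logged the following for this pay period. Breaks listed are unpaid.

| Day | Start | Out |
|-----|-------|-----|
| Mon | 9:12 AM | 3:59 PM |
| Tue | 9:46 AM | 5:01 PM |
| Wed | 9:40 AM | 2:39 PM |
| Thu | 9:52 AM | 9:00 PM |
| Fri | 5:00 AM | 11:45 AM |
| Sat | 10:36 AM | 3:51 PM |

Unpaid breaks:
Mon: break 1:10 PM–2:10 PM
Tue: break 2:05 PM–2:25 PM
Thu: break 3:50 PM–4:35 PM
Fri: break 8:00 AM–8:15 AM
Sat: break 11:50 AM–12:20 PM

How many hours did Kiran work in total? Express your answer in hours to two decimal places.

Mon: 9:12 AM–3:59 PM = 6 h 47 min; less 60 min break → 5 h 47 min
Tue: 9:46 AM–5:01 PM = 7 h 15 min; less 20 min break → 6 h 55 min
Wed: 9:40 AM–2:39 PM = 4 h 59 min
Thu: 9:52 AM–9:00 PM = 11 h 8 min; less 45 min break → 10 h 23 min
Fri: 5:00 AM–11:45 AM = 6 h 45 min; less 15 min break → 6 h 30 min
Sat: 10:36 AM–3:51 PM = 5 h 15 min; less 30 min break → 4 h 45 min
Total: 5 h 47 min + 6 h 55 min + 4 h 59 min + 10 h 23 min + 6 h 30 min + 4 h 45 min = 39 h 19 min.

39.32 hours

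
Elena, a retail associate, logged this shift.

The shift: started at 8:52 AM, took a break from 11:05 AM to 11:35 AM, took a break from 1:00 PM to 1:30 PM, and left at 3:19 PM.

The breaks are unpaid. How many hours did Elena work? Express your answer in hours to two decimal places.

5.45 hours

The shift: 8:52 AM–3:19 PM = 6 h 27 min; less 60 min break → 5 h 27 min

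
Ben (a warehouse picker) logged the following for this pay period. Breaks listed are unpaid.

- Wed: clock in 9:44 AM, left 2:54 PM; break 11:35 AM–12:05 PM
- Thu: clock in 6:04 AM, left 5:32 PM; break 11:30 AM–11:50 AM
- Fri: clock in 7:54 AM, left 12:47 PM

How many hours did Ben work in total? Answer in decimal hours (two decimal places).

20.68 hours

Wed: 9:44 AM–2:54 PM = 5 h 10 min; less 30 min break → 4 h 40 min
Thu: 6:04 AM–5:32 PM = 11 h 28 min; less 20 min break → 11 h 8 min
Fri: 7:54 AM–12:47 PM = 4 h 53 min
Total: 4 h 40 min + 11 h 8 min + 4 h 53 min = 20 h 41 min.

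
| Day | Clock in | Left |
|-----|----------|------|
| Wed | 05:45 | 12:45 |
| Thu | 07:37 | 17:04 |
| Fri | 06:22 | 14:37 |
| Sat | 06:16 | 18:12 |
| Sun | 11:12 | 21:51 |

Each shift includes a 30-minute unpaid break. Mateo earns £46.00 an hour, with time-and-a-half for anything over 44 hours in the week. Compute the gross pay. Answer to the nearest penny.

Wed: 05:45–12:45 = 7 h 0 min; less 30 min break → 6 h 30 min
Thu: 07:37–17:04 = 9 h 27 min; less 30 min break → 8 h 57 min
Fri: 06:22–14:37 = 8 h 15 min; less 30 min break → 7 h 45 min
Sat: 06:16–18:12 = 11 h 56 min; less 30 min break → 11 h 26 min
Sun: 11:12–21:51 = 10 h 39 min; less 30 min break → 10 h 9 min
Total worked: 44 h 47 min = 2687 min.
Regular 44 h 0 min = 2640 min at £46.00/h; overtime 0 h 47 min = 47 min at £69.00/h.
Pay = (2640 × £46.00 + 47 × £69.00) ÷ 60 = £2078.05.

£2078.05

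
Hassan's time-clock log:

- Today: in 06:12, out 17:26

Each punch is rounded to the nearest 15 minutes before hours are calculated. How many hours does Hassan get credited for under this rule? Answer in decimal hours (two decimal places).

11.25 hours

Today: in 06:12→06:15, out 17:26→17:30; 11 h 15 min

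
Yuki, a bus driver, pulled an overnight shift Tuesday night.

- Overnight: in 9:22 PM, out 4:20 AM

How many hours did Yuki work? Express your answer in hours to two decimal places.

6.97 hours

Overnight: 9:22 PM → midnight = 2 h 38 min; midnight → 4:20 AM = 4 h 20 min; span 6 h 58 min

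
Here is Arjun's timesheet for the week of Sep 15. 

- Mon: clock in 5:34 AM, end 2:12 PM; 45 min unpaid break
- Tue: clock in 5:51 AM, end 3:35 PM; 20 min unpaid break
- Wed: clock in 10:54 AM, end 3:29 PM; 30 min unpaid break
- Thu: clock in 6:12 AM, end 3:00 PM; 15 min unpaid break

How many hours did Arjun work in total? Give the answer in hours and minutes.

Mon: 5:34 AM–2:12 PM = 8 h 38 min; less 45 min break → 7 h 53 min
Tue: 5:51 AM–3:35 PM = 9 h 44 min; less 20 min break → 9 h 24 min
Wed: 10:54 AM–3:29 PM = 4 h 35 min; less 30 min break → 4 h 5 min
Thu: 6:12 AM–3:00 PM = 8 h 48 min; less 15 min break → 8 h 33 min
Total: 7 h 53 min + 9 h 24 min + 4 h 5 min + 8 h 33 min = 29 h 55 min.

29 h 55 min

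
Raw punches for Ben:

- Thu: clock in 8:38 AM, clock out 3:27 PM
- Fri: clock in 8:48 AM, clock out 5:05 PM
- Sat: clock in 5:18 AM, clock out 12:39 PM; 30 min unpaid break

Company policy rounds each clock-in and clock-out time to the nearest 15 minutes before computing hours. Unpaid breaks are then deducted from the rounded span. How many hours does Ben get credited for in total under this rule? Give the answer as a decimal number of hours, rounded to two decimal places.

Thu: in 8:38 AM→8:45 AM, out 3:27 PM→3:30 PM; 6 h 45 min
Fri: in 8:48 AM→8:45 AM, out 5:05 PM→5:00 PM; 8 h 15 min
Sat: in 5:18 AM→5:15 AM, out 12:39 PM→12:45 PM; 7 h 30 min − 30 min = 7 h 0 min
Total credited: 22 h 0 min.

22.00 hours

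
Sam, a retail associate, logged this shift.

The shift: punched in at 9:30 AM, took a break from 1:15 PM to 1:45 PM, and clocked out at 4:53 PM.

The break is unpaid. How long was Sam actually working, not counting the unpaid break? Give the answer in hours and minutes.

The shift: 9:30 AM–4:53 PM = 7 h 23 min; less 30 min break → 6 h 53 min

6 h 53 min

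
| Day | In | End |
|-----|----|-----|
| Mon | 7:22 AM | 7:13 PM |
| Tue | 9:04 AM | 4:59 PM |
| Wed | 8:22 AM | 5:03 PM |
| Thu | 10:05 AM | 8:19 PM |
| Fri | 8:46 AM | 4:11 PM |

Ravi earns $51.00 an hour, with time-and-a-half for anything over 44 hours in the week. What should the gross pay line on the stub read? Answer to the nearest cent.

Mon: 7:22 AM–7:13 PM = 11 h 51 min
Tue: 9:04 AM–4:59 PM = 7 h 55 min
Wed: 8:22 AM–5:03 PM = 8 h 41 min
Thu: 10:05 AM–8:19 PM = 10 h 14 min
Fri: 8:46 AM–4:11 PM = 7 h 25 min
Total worked: 46 h 6 min = 2766 min.
Regular 44 h 0 min = 2640 min at $51.00/h; overtime 2 h 6 min = 126 min at $76.50/h.
Pay = (2640 × $51.00 + 126 × $76.50) ÷ 60 = $2404.65.

$2404.65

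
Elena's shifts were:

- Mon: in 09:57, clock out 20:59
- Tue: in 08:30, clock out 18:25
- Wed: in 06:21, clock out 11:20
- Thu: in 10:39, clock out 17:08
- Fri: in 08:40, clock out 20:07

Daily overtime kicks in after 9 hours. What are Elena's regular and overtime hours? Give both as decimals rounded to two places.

Regular 38.47 hours, overtime 5.40 hours

Mon: 09:57–20:59 = 11 h 2 min
Tue: 08:30–18:25 = 9 h 55 min
Wed: 06:21–11:20 = 4 h 59 min
Thu: 10:39–17:08 = 6 h 29 min
Fri: 08:40–20:07 = 11 h 27 min
Mon reg 9 h 0 min / OT 2 h 2 min; Tue reg 9 h 0 min / OT 0 h 55 min; Wed reg 4 h 59 min / OT 0 h 0 min; Thu reg 6 h 29 min / OT 0 h 0 min; Fri reg 9 h 0 min / OT 2 h 27 min.
Totals: regular 38 h 28 min, overtime 5 h 24 min.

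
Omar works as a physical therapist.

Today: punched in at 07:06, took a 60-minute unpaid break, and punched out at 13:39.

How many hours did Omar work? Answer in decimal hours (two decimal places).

5.55 hours

Today: 07:06–13:39 = 6 h 33 min; less 60 min break → 5 h 33 min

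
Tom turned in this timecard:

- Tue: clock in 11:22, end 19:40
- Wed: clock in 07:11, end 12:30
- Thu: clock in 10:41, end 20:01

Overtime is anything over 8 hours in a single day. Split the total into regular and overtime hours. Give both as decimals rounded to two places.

Regular 21.32 hours, overtime 1.63 hours

Tue: 11:22–19:40 = 8 h 18 min
Wed: 07:11–12:30 = 5 h 19 min
Thu: 10:41–20:01 = 9 h 20 min
Tue reg 8 h 0 min / OT 0 h 18 min; Wed reg 5 h 19 min / OT 0 h 0 min; Thu reg 8 h 0 min / OT 1 h 20 min.
Totals: regular 21 h 19 min, overtime 1 h 38 min.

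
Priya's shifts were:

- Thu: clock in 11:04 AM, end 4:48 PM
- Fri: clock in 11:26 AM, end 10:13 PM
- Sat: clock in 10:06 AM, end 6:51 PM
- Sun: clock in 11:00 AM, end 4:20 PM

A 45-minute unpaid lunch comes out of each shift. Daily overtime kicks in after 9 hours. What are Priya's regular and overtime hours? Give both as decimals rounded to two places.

Thu: 11:04 AM–4:48 PM = 5 h 44 min; less 45 min break → 4 h 59 min
Fri: 11:26 AM–10:13 PM = 10 h 47 min; less 45 min break → 10 h 2 min
Sat: 10:06 AM–6:51 PM = 8 h 45 min; less 45 min break → 8 h 0 min
Sun: 11:00 AM–4:20 PM = 5 h 20 min; less 45 min break → 4 h 35 min
Thu reg 4 h 59 min / OT 0 h 0 min; Fri reg 9 h 0 min / OT 1 h 2 min; Sat reg 8 h 0 min / OT 0 h 0 min; Sun reg 4 h 35 min / OT 0 h 0 min.
Totals: regular 26 h 34 min, overtime 1 h 2 min.

Regular 26.57 hours, overtime 1.03 hours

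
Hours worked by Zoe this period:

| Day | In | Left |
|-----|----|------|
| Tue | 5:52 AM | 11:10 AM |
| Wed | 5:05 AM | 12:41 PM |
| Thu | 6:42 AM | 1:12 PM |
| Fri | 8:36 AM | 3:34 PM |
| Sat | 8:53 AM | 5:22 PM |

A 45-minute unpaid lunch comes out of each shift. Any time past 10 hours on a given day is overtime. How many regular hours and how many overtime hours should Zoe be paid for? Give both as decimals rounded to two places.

Tue: 5:52 AM–11:10 AM = 5 h 18 min; less 45 min break → 4 h 33 min
Wed: 5:05 AM–12:41 PM = 7 h 36 min; less 45 min break → 6 h 51 min
Thu: 6:42 AM–1:12 PM = 6 h 30 min; less 45 min break → 5 h 45 min
Fri: 8:36 AM–3:34 PM = 6 h 58 min; less 45 min break → 6 h 13 min
Sat: 8:53 AM–5:22 PM = 8 h 29 min; less 45 min break → 7 h 44 min
Tue reg 4 h 33 min / OT 0 h 0 min; Wed reg 6 h 51 min / OT 0 h 0 min; Thu reg 5 h 45 min / OT 0 h 0 min; Fri reg 6 h 13 min / OT 0 h 0 min; Sat reg 7 h 44 min / OT 0 h 0 min.
Totals: regular 31 h 6 min, overtime 0 h 0 min.

Regular 31.10 hours, overtime 0.00 hours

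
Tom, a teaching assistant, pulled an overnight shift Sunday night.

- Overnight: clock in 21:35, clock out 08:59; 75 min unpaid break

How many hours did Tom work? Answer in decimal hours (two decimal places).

Overnight: 21:35 → midnight = 2 h 25 min; midnight → 08:59 = 8 h 59 min; span 11 h 24 min; less 75 min break → 10 h 9 min

10.15 hours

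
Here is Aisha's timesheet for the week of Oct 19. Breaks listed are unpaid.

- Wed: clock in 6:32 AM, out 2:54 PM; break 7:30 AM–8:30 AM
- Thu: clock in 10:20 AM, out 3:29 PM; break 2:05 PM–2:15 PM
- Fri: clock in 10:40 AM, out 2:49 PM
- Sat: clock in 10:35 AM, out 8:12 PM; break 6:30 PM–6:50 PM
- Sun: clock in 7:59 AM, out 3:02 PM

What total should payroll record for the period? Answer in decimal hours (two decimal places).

Wed: 6:32 AM–2:54 PM = 8 h 22 min; less 60 min break → 7 h 22 min
Thu: 10:20 AM–3:29 PM = 5 h 9 min; less 10 min break → 4 h 59 min
Fri: 10:40 AM–2:49 PM = 4 h 9 min
Sat: 10:35 AM–8:12 PM = 9 h 37 min; less 20 min break → 9 h 17 min
Sun: 7:59 AM–3:02 PM = 7 h 3 min
Total: 7 h 22 min + 4 h 59 min + 4 h 9 min + 9 h 17 min + 7 h 3 min = 32 h 50 min.

32.83 hours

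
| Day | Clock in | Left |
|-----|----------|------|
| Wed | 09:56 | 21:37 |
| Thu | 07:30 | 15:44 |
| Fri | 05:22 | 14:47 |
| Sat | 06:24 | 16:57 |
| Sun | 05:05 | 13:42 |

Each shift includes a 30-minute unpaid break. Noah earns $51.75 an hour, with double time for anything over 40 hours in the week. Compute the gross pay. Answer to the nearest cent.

$2691.00

Wed: 09:56–21:37 = 11 h 41 min; less 30 min break → 11 h 11 min
Thu: 07:30–15:44 = 8 h 14 min; less 30 min break → 7 h 44 min
Fri: 05:22–14:47 = 9 h 25 min; less 30 min break → 8 h 55 min
Sat: 06:24–16:57 = 10 h 33 min; less 30 min break → 10 h 3 min
Sun: 05:05–13:42 = 8 h 37 min; less 30 min break → 8 h 7 min
Total worked: 46 h 0 min = 2760 min.
Regular 40 h 0 min = 2400 min at $51.75/h; overtime 6 h 0 min = 360 min at $103.50/h.
Pay = (2400 × $51.75 + 360 × $103.50) ÷ 60 = $2691.00.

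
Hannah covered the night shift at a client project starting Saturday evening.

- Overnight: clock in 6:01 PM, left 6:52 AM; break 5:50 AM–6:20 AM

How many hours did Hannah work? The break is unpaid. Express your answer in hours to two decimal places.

12.35 hours

Overnight: 6:01 PM → midnight = 5 h 59 min; midnight → 6:52 AM = 6 h 52 min; span 12 h 51 min; less 30 min break → 12 h 21 min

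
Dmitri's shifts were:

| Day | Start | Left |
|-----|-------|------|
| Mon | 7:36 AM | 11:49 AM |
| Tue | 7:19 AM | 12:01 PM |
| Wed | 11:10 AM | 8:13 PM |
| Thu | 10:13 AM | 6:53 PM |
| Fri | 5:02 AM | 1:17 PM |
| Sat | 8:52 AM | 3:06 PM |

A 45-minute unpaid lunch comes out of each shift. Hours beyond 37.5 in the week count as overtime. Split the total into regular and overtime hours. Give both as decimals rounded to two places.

Regular 36.62 hours, overtime 0.00 hours

Mon: 7:36 AM–11:49 AM = 4 h 13 min; less 45 min break → 3 h 28 min
Tue: 7:19 AM–12:01 PM = 4 h 42 min; less 45 min break → 3 h 57 min
Wed: 11:10 AM–8:13 PM = 9 h 3 min; less 45 min break → 8 h 18 min
Thu: 10:13 AM–6:53 PM = 8 h 40 min; less 45 min break → 7 h 55 min
Fri: 5:02 AM–1:17 PM = 8 h 15 min; less 45 min break → 7 h 30 min
Sat: 8:52 AM–3:06 PM = 6 h 14 min; less 45 min break → 5 h 29 min
Total worked: 36 h 37 min = 36.62 h.
Threshold 37.5 h → overtime 0 h 0 min, regular 36 h 37 min.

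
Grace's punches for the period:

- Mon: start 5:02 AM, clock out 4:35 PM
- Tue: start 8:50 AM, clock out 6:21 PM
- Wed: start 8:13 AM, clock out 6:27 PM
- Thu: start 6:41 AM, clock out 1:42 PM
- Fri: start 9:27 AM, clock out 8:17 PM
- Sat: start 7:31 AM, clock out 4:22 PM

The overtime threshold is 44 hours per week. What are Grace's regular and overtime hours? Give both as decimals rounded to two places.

Mon: 5:02 AM–4:35 PM = 11 h 33 min
Tue: 8:50 AM–6:21 PM = 9 h 31 min
Wed: 8:13 AM–6:27 PM = 10 h 14 min
Thu: 6:41 AM–1:42 PM = 7 h 1 min
Fri: 9:27 AM–8:17 PM = 10 h 50 min
Sat: 7:31 AM–4:22 PM = 8 h 51 min
Total worked: 58 h 0 min = 58.00 h.
Threshold 44 h → overtime 14 h 0 min, regular 44 h 0 min.

Regular 44.00 hours, overtime 14.00 hours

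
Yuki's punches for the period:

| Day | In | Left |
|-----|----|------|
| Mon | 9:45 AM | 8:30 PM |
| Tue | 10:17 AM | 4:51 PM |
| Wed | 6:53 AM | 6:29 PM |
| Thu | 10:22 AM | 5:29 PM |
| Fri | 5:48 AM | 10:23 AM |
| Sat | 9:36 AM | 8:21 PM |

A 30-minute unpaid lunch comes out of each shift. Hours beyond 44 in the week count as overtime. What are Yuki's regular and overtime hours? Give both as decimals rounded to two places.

Mon: 9:45 AM–8:30 PM = 10 h 45 min; less 30 min break → 10 h 15 min
Tue: 10:17 AM–4:51 PM = 6 h 34 min; less 30 min break → 6 h 4 min
Wed: 6:53 AM–6:29 PM = 11 h 36 min; less 30 min break → 11 h 6 min
Thu: 10:22 AM–5:29 PM = 7 h 7 min; less 30 min break → 6 h 37 min
Fri: 5:48 AM–10:23 AM = 4 h 35 min; less 30 min break → 4 h 5 min
Sat: 9:36 AM–8:21 PM = 10 h 45 min; less 30 min break → 10 h 15 min
Total worked: 48 h 22 min = 48.37 h.
Threshold 44 h → overtime 4 h 22 min, regular 44 h 0 min.

Regular 44.00 hours, overtime 4.37 hours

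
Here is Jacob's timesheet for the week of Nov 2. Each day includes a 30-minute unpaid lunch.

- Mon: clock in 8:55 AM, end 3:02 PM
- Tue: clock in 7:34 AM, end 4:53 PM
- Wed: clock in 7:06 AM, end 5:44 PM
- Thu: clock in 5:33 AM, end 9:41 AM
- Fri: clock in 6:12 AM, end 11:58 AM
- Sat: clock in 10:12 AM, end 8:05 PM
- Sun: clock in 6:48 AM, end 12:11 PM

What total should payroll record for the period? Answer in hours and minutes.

47 h 44 min

Mon: 8:55 AM–3:02 PM = 6 h 7 min; less 30 min break → 5 h 37 min
Tue: 7:34 AM–4:53 PM = 9 h 19 min; less 30 min break → 8 h 49 min
Wed: 7:06 AM–5:44 PM = 10 h 38 min; less 30 min break → 10 h 8 min
Thu: 5:33 AM–9:41 AM = 4 h 8 min; less 30 min break → 3 h 38 min
Fri: 6:12 AM–11:58 AM = 5 h 46 min; less 30 min break → 5 h 16 min
Sat: 10:12 AM–8:05 PM = 9 h 53 min; less 30 min break → 9 h 23 min
Sun: 6:48 AM–12:11 PM = 5 h 23 min; less 30 min break → 4 h 53 min
Total: 5 h 37 min + 8 h 49 min + 10 h 8 min + 3 h 38 min + 5 h 16 min + 9 h 23 min + 4 h 53 min = 47 h 44 min.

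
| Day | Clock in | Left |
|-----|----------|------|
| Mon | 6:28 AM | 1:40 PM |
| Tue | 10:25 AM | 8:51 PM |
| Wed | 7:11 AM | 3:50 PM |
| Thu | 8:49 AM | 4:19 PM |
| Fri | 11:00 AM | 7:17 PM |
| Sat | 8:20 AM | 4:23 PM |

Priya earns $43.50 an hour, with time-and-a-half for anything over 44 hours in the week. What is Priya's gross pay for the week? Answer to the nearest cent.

Mon: 6:28 AM–1:40 PM = 7 h 12 min
Tue: 10:25 AM–8:51 PM = 10 h 26 min
Wed: 7:11 AM–3:50 PM = 8 h 39 min
Thu: 8:49 AM–4:19 PM = 7 h 30 min
Fri: 11:00 AM–7:17 PM = 8 h 17 min
Sat: 8:20 AM–4:23 PM = 8 h 3 min
Total worked: 50 h 7 min = 3007 min.
Regular 44 h 0 min = 2640 min at $43.50/h; overtime 6 h 7 min = 367 min at $65.25/h.
Pay = (2640 × $43.50 + 367 × $65.25) ÷ 60 = $2313.11.

$2313.11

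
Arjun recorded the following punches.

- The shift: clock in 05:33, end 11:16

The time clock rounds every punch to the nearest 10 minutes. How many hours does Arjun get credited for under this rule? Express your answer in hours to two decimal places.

5.83 hours

The shift: in 05:33→05:30, out 11:16→11:20; 5 h 50 min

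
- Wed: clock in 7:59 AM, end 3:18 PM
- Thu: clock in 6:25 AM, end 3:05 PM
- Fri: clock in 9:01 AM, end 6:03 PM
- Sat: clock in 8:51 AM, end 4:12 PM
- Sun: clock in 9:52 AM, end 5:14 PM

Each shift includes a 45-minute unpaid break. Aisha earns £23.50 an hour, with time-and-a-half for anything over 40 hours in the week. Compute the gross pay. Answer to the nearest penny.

£845.61

Wed: 7:59 AM–3:18 PM = 7 h 19 min; less 45 min break → 6 h 34 min
Thu: 6:25 AM–3:05 PM = 8 h 40 min; less 45 min break → 7 h 55 min
Fri: 9:01 AM–6:03 PM = 9 h 2 min; less 45 min break → 8 h 17 min
Sat: 8:51 AM–4:12 PM = 7 h 21 min; less 45 min break → 6 h 36 min
Sun: 9:52 AM–5:14 PM = 7 h 22 min; less 45 min break → 6 h 37 min
Total worked: 35 h 59 min = 2159 min.
Regular 35 h 59 min = 2159 min at £23.50/h; overtime 0 h 0 min = 0 min at £35.25/h.
Pay = (2159 × £23.50 + 0 × £35.25) ÷ 60 = £845.61.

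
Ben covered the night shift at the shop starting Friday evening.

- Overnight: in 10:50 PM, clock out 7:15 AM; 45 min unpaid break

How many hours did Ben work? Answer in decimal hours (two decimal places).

Overnight: 10:50 PM → midnight = 1 h 10 min; midnight → 7:15 AM = 7 h 15 min; span 8 h 25 min; less 45 min break → 7 h 40 min

7.67 hours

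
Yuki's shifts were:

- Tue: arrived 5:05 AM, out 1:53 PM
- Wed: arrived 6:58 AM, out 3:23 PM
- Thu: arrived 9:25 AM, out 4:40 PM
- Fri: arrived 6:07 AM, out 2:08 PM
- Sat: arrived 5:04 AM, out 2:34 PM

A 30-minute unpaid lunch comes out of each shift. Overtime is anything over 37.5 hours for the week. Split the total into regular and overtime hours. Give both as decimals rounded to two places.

Tue: 5:05 AM–1:53 PM = 8 h 48 min; less 30 min break → 8 h 18 min
Wed: 6:58 AM–3:23 PM = 8 h 25 min; less 30 min break → 7 h 55 min
Thu: 9:25 AM–4:40 PM = 7 h 15 min; less 30 min break → 6 h 45 min
Fri: 6:07 AM–2:08 PM = 8 h 1 min; less 30 min break → 7 h 31 min
Sat: 5:04 AM–2:34 PM = 9 h 30 min; less 30 min break → 9 h 0 min
Total worked: 39 h 29 min = 39.48 h.
Threshold 37.5 h → overtime 1 h 59 min, regular 37 h 30 min.

Regular 37.50 hours, overtime 1.98 hours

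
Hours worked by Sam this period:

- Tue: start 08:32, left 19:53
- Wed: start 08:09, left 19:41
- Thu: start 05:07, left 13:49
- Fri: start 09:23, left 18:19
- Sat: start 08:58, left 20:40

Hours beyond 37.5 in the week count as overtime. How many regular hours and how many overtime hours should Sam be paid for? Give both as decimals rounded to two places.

Regular 37.50 hours, overtime 14.72 hours

Tue: 08:32–19:53 = 11 h 21 min
Wed: 08:09–19:41 = 11 h 32 min
Thu: 05:07–13:49 = 8 h 42 min
Fri: 09:23–18:19 = 8 h 56 min
Sat: 08:58–20:40 = 11 h 42 min
Total worked: 52 h 13 min = 52.22 h.
Threshold 37.5 h → overtime 14 h 43 min, regular 37 h 30 min.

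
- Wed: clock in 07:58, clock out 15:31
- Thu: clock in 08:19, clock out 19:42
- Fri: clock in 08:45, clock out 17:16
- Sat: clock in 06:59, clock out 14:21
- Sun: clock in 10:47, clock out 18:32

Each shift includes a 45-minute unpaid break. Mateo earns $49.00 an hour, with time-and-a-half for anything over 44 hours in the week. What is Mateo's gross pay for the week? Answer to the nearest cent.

$1902.02

Wed: 07:58–15:31 = 7 h 33 min; less 45 min break → 6 h 48 min
Thu: 08:19–19:42 = 11 h 23 min; less 45 min break → 10 h 38 min
Fri: 08:45–17:16 = 8 h 31 min; less 45 min break → 7 h 46 min
Sat: 06:59–14:21 = 7 h 22 min; less 45 min break → 6 h 37 min
Sun: 10:47–18:32 = 7 h 45 min; less 45 min break → 7 h 0 min
Total worked: 38 h 49 min = 2329 min.
Regular 38 h 49 min = 2329 min at $49.00/h; overtime 0 h 0 min = 0 min at $73.50/h.
Pay = (2329 × $49.00 + 0 × $73.50) ÷ 60 = $1902.02.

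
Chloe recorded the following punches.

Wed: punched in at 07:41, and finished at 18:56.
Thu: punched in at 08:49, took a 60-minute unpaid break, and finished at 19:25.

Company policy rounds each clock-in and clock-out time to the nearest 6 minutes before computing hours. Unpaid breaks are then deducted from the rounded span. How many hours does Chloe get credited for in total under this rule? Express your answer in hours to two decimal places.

Wed: in 07:41→07:42, out 18:56→18:54; 11 h 12 min
Thu: in 08:49→08:48, out 19:25→19:24; 10 h 36 min − 60 min = 9 h 36 min
Total credited: 20 h 48 min.

20.80 hours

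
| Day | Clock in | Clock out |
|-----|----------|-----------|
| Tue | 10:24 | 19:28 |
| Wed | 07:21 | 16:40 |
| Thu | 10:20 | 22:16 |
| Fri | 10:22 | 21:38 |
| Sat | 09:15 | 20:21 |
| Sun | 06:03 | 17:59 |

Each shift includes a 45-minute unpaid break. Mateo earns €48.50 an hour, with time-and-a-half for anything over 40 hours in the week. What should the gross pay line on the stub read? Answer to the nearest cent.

€3403.49

Tue: 10:24–19:28 = 9 h 4 min; less 45 min break → 8 h 19 min
Wed: 07:21–16:40 = 9 h 19 min; less 45 min break → 8 h 34 min
Thu: 10:20–22:16 = 11 h 56 min; less 45 min break → 11 h 11 min
Fri: 10:22–21:38 = 11 h 16 min; less 45 min break → 10 h 31 min
Sat: 09:15–20:21 = 11 h 6 min; less 45 min break → 10 h 21 min
Sun: 06:03–17:59 = 11 h 56 min; less 45 min break → 11 h 11 min
Total worked: 60 h 7 min = 3607 min.
Regular 40 h 0 min = 2400 min at €48.50/h; overtime 20 h 7 min = 1207 min at €72.75/h.
Pay = (2400 × €48.50 + 1207 × €72.75) ÷ 60 = €3403.49.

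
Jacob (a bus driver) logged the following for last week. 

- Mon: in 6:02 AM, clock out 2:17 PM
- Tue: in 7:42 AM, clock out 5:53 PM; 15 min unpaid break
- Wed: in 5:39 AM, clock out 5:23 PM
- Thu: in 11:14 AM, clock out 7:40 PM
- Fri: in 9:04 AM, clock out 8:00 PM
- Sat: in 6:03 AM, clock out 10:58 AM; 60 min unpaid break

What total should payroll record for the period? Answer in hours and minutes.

53 h 12 min

Mon: 6:02 AM–2:17 PM = 8 h 15 min
Tue: 7:42 AM–5:53 PM = 10 h 11 min; less 15 min break → 9 h 56 min
Wed: 5:39 AM–5:23 PM = 11 h 44 min
Thu: 11:14 AM–7:40 PM = 8 h 26 min
Fri: 9:04 AM–8:00 PM = 10 h 56 min
Sat: 6:03 AM–10:58 AM = 4 h 55 min; less 60 min break → 3 h 55 min
Total: 8 h 15 min + 9 h 56 min + 11 h 44 min + 8 h 26 min + 10 h 56 min + 3 h 55 min = 53 h 12 min.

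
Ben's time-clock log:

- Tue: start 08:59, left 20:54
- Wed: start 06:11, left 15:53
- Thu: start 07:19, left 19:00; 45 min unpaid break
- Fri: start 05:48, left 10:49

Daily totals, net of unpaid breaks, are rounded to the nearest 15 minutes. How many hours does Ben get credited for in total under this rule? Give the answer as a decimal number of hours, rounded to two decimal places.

Tue: 08:59–20:54 = 11 h 55 min → rounds to 12 h 0 min
Wed: 06:11–15:53 = 9 h 42 min → rounds to 9 h 45 min
Thu: 07:19–19:00 = 11 h 41 min − 45 min = 10 h 56 min → rounds to 11 h 0 min
Fri: 05:48–10:49 = 5 h 1 min → rounds to 5 h 0 min
Total credited: 37 h 45 min.

37.75 hours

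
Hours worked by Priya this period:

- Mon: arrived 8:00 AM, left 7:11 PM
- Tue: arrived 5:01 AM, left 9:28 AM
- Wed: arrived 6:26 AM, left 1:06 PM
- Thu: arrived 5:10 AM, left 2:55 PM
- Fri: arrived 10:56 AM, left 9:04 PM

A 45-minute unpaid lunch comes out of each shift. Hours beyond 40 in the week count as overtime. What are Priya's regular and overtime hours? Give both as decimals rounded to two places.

Regular 38.43 hours, overtime 0.00 hours

Mon: 8:00 AM–7:11 PM = 11 h 11 min; less 45 min break → 10 h 26 min
Tue: 5:01 AM–9:28 AM = 4 h 27 min; less 45 min break → 3 h 42 min
Wed: 6:26 AM–1:06 PM = 6 h 40 min; less 45 min break → 5 h 55 min
Thu: 5:10 AM–2:55 PM = 9 h 45 min; less 45 min break → 9 h 0 min
Fri: 10:56 AM–9:04 PM = 10 h 8 min; less 45 min break → 9 h 23 min
Total worked: 38 h 26 min = 38.43 h.
Threshold 40 h → overtime 0 h 0 min, regular 38 h 26 min.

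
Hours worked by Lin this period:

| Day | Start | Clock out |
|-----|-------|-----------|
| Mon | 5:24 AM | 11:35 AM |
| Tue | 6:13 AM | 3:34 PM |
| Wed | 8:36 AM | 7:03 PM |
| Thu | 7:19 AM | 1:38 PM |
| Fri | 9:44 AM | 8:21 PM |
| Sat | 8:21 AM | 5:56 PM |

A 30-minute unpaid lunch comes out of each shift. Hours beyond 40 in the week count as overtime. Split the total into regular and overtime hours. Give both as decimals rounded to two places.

Regular 40.00 hours, overtime 9.50 hours

Mon: 5:24 AM–11:35 AM = 6 h 11 min; less 30 min break → 5 h 41 min
Tue: 6:13 AM–3:34 PM = 9 h 21 min; less 30 min break → 8 h 51 min
Wed: 8:36 AM–7:03 PM = 10 h 27 min; less 30 min break → 9 h 57 min
Thu: 7:19 AM–1:38 PM = 6 h 19 min; less 30 min break → 5 h 49 min
Fri: 9:44 AM–8:21 PM = 10 h 37 min; less 30 min break → 10 h 7 min
Sat: 8:21 AM–5:56 PM = 9 h 35 min; less 30 min break → 9 h 5 min
Total worked: 49 h 30 min = 49.50 h.
Threshold 40 h → overtime 9 h 30 min, regular 40 h 0 min.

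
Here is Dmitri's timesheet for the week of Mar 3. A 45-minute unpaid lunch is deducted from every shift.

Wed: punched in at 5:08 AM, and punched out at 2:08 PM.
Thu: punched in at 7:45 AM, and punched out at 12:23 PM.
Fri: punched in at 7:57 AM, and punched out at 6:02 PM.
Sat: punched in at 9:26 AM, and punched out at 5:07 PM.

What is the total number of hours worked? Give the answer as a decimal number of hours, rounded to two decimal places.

Wed: 5:08 AM–2:08 PM = 9 h 0 min; less 45 min break → 8 h 15 min
Thu: 7:45 AM–12:23 PM = 4 h 38 min; less 45 min break → 3 h 53 min
Fri: 7:57 AM–6:02 PM = 10 h 5 min; less 45 min break → 9 h 20 min
Sat: 9:26 AM–5:07 PM = 7 h 41 min; less 45 min break → 6 h 56 min
Total: 8 h 15 min + 3 h 53 min + 9 h 20 min + 6 h 56 min = 28 h 24 min.

28.40 hours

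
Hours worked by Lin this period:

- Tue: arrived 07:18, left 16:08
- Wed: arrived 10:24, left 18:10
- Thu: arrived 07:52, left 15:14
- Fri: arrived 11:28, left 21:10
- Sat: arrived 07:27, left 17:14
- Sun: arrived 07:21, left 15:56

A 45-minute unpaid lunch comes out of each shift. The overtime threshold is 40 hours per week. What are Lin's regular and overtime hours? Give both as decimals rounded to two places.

Tue: 07:18–16:08 = 8 h 50 min; less 45 min break → 8 h 5 min
Wed: 10:24–18:10 = 7 h 46 min; less 45 min break → 7 h 1 min
Thu: 07:52–15:14 = 7 h 22 min; less 45 min break → 6 h 37 min
Fri: 11:28–21:10 = 9 h 42 min; less 45 min break → 8 h 57 min
Sat: 07:27–17:14 = 9 h 47 min; less 45 min break → 9 h 2 min
Sun: 07:21–15:56 = 8 h 35 min; less 45 min break → 7 h 50 min
Total worked: 47 h 32 min = 47.53 h.
Threshold 40 h → overtime 7 h 32 min, regular 40 h 0 min.

Regular 40.00 hours, overtime 7.53 hours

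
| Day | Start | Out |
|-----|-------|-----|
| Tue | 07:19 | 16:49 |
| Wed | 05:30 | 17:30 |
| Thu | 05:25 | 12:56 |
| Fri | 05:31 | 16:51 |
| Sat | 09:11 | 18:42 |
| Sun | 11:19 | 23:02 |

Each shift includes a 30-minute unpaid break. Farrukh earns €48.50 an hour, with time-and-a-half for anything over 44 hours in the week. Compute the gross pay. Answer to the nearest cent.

€3194.94

Tue: 07:19–16:49 = 9 h 30 min; less 30 min break → 9 h 0 min
Wed: 05:30–17:30 = 12 h 0 min; less 30 min break → 11 h 30 min
Thu: 05:25–12:56 = 7 h 31 min; less 30 min break → 7 h 1 min
Fri: 05:31–16:51 = 11 h 20 min; less 30 min break → 10 h 50 min
Sat: 09:11–18:42 = 9 h 31 min; less 30 min break → 9 h 1 min
Sun: 11:19–23:02 = 11 h 43 min; less 30 min break → 11 h 13 min
Total worked: 58 h 35 min = 3515 min.
Regular 44 h 0 min = 2640 min at €48.50/h; overtime 14 h 35 min = 875 min at €72.75/h.
Pay = (2640 × €48.50 + 875 × €72.75) ÷ 60 = €3194.94.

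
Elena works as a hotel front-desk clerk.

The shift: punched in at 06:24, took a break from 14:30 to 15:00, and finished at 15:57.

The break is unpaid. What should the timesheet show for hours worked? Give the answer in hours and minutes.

The shift: 06:24–15:57 = 9 h 33 min; less 30 min break → 9 h 3 min

9 h 3 min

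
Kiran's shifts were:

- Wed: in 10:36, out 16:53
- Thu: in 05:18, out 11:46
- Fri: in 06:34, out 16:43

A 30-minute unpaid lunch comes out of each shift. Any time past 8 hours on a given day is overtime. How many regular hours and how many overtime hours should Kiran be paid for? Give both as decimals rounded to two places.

Regular 19.75 hours, overtime 1.65 hours

Wed: 10:36–16:53 = 6 h 17 min; less 30 min break → 5 h 47 min
Thu: 05:18–11:46 = 6 h 28 min; less 30 min break → 5 h 58 min
Fri: 06:34–16:43 = 10 h 9 min; less 30 min break → 9 h 39 min
Wed reg 5 h 47 min / OT 0 h 0 min; Thu reg 5 h 58 min / OT 0 h 0 min; Fri reg 8 h 0 min / OT 1 h 39 min.
Totals: regular 19 h 45 min, overtime 1 h 39 min.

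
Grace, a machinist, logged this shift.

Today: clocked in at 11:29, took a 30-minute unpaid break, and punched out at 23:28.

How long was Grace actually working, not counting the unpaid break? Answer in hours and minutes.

Today: 11:29–23:28 = 11 h 59 min; less 30 min break → 11 h 29 min

11 h 29 min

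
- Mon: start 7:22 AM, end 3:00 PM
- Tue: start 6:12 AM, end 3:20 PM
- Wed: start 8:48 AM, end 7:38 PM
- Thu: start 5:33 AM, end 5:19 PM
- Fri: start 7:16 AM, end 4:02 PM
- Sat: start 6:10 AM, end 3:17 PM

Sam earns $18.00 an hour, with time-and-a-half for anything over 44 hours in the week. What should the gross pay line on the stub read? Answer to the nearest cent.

$1149.75

Mon: 7:22 AM–3:00 PM = 7 h 38 min
Tue: 6:12 AM–3:20 PM = 9 h 8 min
Wed: 8:48 AM–7:38 PM = 10 h 50 min
Thu: 5:33 AM–5:19 PM = 11 h 46 min
Fri: 7:16 AM–4:02 PM = 8 h 46 min
Sat: 6:10 AM–3:17 PM = 9 h 7 min
Total worked: 57 h 15 min = 3435 min.
Regular 44 h 0 min = 2640 min at $18.00/h; overtime 13 h 15 min = 795 min at $27.00/h.
Pay = (2640 × $18.00 + 795 × $27.00) ÷ 60 = $1149.75.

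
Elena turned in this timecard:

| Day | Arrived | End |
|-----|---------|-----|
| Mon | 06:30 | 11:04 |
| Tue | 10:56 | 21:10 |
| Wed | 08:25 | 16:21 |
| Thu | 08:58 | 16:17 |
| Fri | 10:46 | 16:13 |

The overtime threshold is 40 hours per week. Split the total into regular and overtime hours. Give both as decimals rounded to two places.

Regular 35.50 hours, overtime 0.00 hours

Mon: 06:30–11:04 = 4 h 34 min
Tue: 10:56–21:10 = 10 h 14 min
Wed: 08:25–16:21 = 7 h 56 min
Thu: 08:58–16:17 = 7 h 19 min
Fri: 10:46–16:13 = 5 h 27 min
Total worked: 35 h 30 min = 35.50 h.
Threshold 40 h → overtime 0 h 0 min, regular 35 h 30 min.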